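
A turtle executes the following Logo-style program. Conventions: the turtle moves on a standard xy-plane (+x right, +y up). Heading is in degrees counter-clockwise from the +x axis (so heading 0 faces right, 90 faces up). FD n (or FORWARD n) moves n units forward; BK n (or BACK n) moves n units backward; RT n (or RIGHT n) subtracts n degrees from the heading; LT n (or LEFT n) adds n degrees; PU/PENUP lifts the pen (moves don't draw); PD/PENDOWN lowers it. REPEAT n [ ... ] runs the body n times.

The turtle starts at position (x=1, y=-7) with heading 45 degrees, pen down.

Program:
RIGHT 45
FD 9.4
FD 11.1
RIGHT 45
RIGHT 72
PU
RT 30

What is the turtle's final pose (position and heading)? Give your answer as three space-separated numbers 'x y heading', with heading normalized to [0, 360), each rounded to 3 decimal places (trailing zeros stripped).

Executing turtle program step by step:
Start: pos=(1,-7), heading=45, pen down
RT 45: heading 45 -> 0
FD 9.4: (1,-7) -> (10.4,-7) [heading=0, draw]
FD 11.1: (10.4,-7) -> (21.5,-7) [heading=0, draw]
RT 45: heading 0 -> 315
RT 72: heading 315 -> 243
PU: pen up
RT 30: heading 243 -> 213
Final: pos=(21.5,-7), heading=213, 2 segment(s) drawn

Answer: 21.5 -7 213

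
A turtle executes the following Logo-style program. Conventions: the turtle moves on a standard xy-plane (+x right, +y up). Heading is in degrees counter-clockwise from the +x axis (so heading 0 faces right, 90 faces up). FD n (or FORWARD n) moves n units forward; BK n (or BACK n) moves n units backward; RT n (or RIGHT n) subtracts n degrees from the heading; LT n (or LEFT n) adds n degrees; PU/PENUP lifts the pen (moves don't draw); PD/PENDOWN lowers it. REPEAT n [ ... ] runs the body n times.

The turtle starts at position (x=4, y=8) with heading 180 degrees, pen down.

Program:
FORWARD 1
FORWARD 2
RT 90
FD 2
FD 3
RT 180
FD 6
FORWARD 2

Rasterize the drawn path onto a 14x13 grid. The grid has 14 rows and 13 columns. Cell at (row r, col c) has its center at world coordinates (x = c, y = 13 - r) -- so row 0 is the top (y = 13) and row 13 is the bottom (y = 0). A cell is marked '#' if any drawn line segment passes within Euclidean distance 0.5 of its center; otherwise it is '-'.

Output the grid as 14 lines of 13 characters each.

Segment 0: (4,8) -> (3,8)
Segment 1: (3,8) -> (1,8)
Segment 2: (1,8) -> (1,10)
Segment 3: (1,10) -> (1,13)
Segment 4: (1,13) -> (1,7)
Segment 5: (1,7) -> (1,5)

Answer: -#-----------
-#-----------
-#-----------
-#-----------
-#-----------
-####--------
-#-----------
-#-----------
-#-----------
-------------
-------------
-------------
-------------
-------------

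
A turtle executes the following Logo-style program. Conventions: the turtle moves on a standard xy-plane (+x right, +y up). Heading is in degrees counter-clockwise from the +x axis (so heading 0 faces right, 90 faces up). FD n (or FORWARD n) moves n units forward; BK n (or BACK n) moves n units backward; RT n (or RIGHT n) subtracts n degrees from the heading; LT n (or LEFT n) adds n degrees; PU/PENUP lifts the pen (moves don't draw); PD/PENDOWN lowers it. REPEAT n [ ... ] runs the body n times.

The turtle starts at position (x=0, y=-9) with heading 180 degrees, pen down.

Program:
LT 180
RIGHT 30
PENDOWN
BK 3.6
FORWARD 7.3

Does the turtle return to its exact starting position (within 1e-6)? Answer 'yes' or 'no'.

Answer: no

Derivation:
Executing turtle program step by step:
Start: pos=(0,-9), heading=180, pen down
LT 180: heading 180 -> 0
RT 30: heading 0 -> 330
PD: pen down
BK 3.6: (0,-9) -> (-3.118,-7.2) [heading=330, draw]
FD 7.3: (-3.118,-7.2) -> (3.204,-10.85) [heading=330, draw]
Final: pos=(3.204,-10.85), heading=330, 2 segment(s) drawn

Start position: (0, -9)
Final position: (3.204, -10.85)
Distance = 3.7; >= 1e-6 -> NOT closed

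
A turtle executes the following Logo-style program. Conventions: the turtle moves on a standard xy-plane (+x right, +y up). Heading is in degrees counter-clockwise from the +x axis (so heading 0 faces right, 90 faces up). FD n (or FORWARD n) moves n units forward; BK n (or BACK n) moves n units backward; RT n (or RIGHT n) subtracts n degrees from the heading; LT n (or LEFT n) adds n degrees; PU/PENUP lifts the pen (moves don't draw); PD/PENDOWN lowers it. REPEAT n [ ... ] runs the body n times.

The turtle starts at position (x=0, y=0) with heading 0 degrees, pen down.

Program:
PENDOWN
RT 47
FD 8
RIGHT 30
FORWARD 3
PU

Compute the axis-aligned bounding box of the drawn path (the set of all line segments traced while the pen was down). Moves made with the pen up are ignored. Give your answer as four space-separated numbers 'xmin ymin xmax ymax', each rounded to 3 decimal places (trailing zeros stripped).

Executing turtle program step by step:
Start: pos=(0,0), heading=0, pen down
PD: pen down
RT 47: heading 0 -> 313
FD 8: (0,0) -> (5.456,-5.851) [heading=313, draw]
RT 30: heading 313 -> 283
FD 3: (5.456,-5.851) -> (6.131,-8.774) [heading=283, draw]
PU: pen up
Final: pos=(6.131,-8.774), heading=283, 2 segment(s) drawn

Segment endpoints: x in {0, 5.456, 6.131}, y in {-8.774, -5.851, 0}
xmin=0, ymin=-8.774, xmax=6.131, ymax=0

Answer: 0 -8.774 6.131 0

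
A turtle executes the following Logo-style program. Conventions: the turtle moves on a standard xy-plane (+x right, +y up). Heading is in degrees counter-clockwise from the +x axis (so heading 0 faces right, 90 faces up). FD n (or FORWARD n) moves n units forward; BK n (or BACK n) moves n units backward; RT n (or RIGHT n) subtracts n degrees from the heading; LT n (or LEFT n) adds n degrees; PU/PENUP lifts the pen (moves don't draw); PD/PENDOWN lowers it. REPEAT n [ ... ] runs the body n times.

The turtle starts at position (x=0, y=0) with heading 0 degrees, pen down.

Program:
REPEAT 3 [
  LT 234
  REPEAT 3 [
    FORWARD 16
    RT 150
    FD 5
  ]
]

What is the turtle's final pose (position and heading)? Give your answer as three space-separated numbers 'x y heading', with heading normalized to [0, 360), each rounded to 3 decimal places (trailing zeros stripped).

Answer: -4.373 -3.167 72

Derivation:
Executing turtle program step by step:
Start: pos=(0,0), heading=0, pen down
REPEAT 3 [
  -- iteration 1/3 --
  LT 234: heading 0 -> 234
  REPEAT 3 [
    -- iteration 1/3 --
    FD 16: (0,0) -> (-9.405,-12.944) [heading=234, draw]
    RT 150: heading 234 -> 84
    FD 5: (-9.405,-12.944) -> (-8.882,-7.972) [heading=84, draw]
    -- iteration 2/3 --
    FD 16: (-8.882,-7.972) -> (-7.209,7.941) [heading=84, draw]
    RT 150: heading 84 -> 294
    FD 5: (-7.209,7.941) -> (-5.176,3.373) [heading=294, draw]
    -- iteration 3/3 --
    FD 16: (-5.176,3.373) -> (1.332,-11.244) [heading=294, draw]
    RT 150: heading 294 -> 144
    FD 5: (1.332,-11.244) -> (-2.713,-8.305) [heading=144, draw]
  ]
  -- iteration 2/3 --
  LT 234: heading 144 -> 18
  REPEAT 3 [
    -- iteration 1/3 --
    FD 16: (-2.713,-8.305) -> (12.504,-3.361) [heading=18, draw]
    RT 150: heading 18 -> 228
    FD 5: (12.504,-3.361) -> (9.158,-7.076) [heading=228, draw]
    -- iteration 2/3 --
    FD 16: (9.158,-7.076) -> (-1.548,-18.967) [heading=228, draw]
    RT 150: heading 228 -> 78
    FD 5: (-1.548,-18.967) -> (-0.508,-14.076) [heading=78, draw]
    -- iteration 3/3 --
    FD 16: (-0.508,-14.076) -> (2.818,1.574) [heading=78, draw]
    RT 150: heading 78 -> 288
    FD 5: (2.818,1.574) -> (4.363,-3.181) [heading=288, draw]
  ]
  -- iteration 3/3 --
  LT 234: heading 288 -> 162
  REPEAT 3 [
    -- iteration 1/3 --
    FD 16: (4.363,-3.181) -> (-10.854,1.763) [heading=162, draw]
    RT 150: heading 162 -> 12
    FD 5: (-10.854,1.763) -> (-5.963,2.803) [heading=12, draw]
    -- iteration 2/3 --
    FD 16: (-5.963,2.803) -> (9.688,6.13) [heading=12, draw]
    RT 150: heading 12 -> 222
    FD 5: (9.688,6.13) -> (5.972,2.784) [heading=222, draw]
    -- iteration 3/3 --
    FD 16: (5.972,2.784) -> (-5.919,-7.922) [heading=222, draw]
    RT 150: heading 222 -> 72
    FD 5: (-5.919,-7.922) -> (-4.373,-3.167) [heading=72, draw]
  ]
]
Final: pos=(-4.373,-3.167), heading=72, 18 segment(s) drawn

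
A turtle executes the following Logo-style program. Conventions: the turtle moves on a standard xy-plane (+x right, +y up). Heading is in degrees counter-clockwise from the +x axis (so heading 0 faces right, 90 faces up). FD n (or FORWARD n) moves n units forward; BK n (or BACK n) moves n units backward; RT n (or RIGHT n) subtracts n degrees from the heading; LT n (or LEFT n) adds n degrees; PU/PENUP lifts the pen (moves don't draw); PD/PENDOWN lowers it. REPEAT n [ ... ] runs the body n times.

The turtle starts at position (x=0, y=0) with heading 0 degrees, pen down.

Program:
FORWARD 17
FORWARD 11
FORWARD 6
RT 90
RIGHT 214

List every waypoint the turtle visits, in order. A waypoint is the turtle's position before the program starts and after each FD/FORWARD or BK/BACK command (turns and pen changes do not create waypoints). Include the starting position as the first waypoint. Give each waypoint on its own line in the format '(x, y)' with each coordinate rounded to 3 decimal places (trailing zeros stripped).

Executing turtle program step by step:
Start: pos=(0,0), heading=0, pen down
FD 17: (0,0) -> (17,0) [heading=0, draw]
FD 11: (17,0) -> (28,0) [heading=0, draw]
FD 6: (28,0) -> (34,0) [heading=0, draw]
RT 90: heading 0 -> 270
RT 214: heading 270 -> 56
Final: pos=(34,0), heading=56, 3 segment(s) drawn
Waypoints (4 total):
(0, 0)
(17, 0)
(28, 0)
(34, 0)

Answer: (0, 0)
(17, 0)
(28, 0)
(34, 0)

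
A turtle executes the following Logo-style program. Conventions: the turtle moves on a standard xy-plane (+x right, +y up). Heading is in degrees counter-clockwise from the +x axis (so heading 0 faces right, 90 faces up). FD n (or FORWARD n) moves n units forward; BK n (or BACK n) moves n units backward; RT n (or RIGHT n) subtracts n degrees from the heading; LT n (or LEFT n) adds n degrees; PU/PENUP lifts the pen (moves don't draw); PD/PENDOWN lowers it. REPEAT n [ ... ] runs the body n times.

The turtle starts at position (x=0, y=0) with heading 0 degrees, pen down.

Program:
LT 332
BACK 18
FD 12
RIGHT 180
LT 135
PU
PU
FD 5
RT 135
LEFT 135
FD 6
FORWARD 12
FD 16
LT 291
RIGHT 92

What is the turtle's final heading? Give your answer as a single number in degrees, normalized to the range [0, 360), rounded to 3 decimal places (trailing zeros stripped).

Answer: 126

Derivation:
Executing turtle program step by step:
Start: pos=(0,0), heading=0, pen down
LT 332: heading 0 -> 332
BK 18: (0,0) -> (-15.893,8.45) [heading=332, draw]
FD 12: (-15.893,8.45) -> (-5.298,2.817) [heading=332, draw]
RT 180: heading 332 -> 152
LT 135: heading 152 -> 287
PU: pen up
PU: pen up
FD 5: (-5.298,2.817) -> (-3.836,-1.965) [heading=287, move]
RT 135: heading 287 -> 152
LT 135: heading 152 -> 287
FD 6: (-3.836,-1.965) -> (-2.082,-7.703) [heading=287, move]
FD 12: (-2.082,-7.703) -> (1.427,-19.178) [heading=287, move]
FD 16: (1.427,-19.178) -> (6.105,-34.479) [heading=287, move]
LT 291: heading 287 -> 218
RT 92: heading 218 -> 126
Final: pos=(6.105,-34.479), heading=126, 2 segment(s) drawn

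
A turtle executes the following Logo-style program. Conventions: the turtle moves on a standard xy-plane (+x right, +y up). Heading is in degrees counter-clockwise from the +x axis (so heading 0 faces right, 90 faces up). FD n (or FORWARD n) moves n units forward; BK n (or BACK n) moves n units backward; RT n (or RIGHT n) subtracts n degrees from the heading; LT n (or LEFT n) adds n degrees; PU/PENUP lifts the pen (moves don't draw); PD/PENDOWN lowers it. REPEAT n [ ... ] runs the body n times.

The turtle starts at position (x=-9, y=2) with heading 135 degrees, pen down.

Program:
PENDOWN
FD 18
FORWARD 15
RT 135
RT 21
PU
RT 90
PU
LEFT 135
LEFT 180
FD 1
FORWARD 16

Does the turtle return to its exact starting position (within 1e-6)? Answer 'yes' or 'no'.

Answer: no

Derivation:
Executing turtle program step by step:
Start: pos=(-9,2), heading=135, pen down
PD: pen down
FD 18: (-9,2) -> (-21.728,14.728) [heading=135, draw]
FD 15: (-21.728,14.728) -> (-32.335,25.335) [heading=135, draw]
RT 135: heading 135 -> 0
RT 21: heading 0 -> 339
PU: pen up
RT 90: heading 339 -> 249
PU: pen up
LT 135: heading 249 -> 24
LT 180: heading 24 -> 204
FD 1: (-32.335,25.335) -> (-33.248,24.928) [heading=204, move]
FD 16: (-33.248,24.928) -> (-47.865,18.42) [heading=204, move]
Final: pos=(-47.865,18.42), heading=204, 2 segment(s) drawn

Start position: (-9, 2)
Final position: (-47.865, 18.42)
Distance = 42.191; >= 1e-6 -> NOT closed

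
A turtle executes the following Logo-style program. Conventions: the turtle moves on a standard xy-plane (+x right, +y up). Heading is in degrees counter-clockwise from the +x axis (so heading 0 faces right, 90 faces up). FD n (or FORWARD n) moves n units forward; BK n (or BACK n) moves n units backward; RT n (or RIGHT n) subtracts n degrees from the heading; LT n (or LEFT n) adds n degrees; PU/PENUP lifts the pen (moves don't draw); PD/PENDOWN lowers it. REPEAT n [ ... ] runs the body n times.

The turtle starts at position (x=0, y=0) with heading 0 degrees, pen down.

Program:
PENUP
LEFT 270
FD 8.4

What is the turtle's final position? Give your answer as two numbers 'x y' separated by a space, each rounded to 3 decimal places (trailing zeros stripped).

Executing turtle program step by step:
Start: pos=(0,0), heading=0, pen down
PU: pen up
LT 270: heading 0 -> 270
FD 8.4: (0,0) -> (0,-8.4) [heading=270, move]
Final: pos=(0,-8.4), heading=270, 0 segment(s) drawn

Answer: 0 -8.4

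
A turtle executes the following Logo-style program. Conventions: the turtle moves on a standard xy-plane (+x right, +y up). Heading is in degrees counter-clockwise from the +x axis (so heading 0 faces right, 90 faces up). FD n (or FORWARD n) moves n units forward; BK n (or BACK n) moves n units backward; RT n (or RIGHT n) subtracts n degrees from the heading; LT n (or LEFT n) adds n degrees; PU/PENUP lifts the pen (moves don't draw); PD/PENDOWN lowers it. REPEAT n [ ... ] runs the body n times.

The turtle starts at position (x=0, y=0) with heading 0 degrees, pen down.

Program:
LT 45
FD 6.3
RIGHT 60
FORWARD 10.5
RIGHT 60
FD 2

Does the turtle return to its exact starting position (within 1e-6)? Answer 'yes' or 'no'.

Answer: no

Derivation:
Executing turtle program step by step:
Start: pos=(0,0), heading=0, pen down
LT 45: heading 0 -> 45
FD 6.3: (0,0) -> (4.455,4.455) [heading=45, draw]
RT 60: heading 45 -> 345
FD 10.5: (4.455,4.455) -> (14.597,1.737) [heading=345, draw]
RT 60: heading 345 -> 285
FD 2: (14.597,1.737) -> (15.115,-0.195) [heading=285, draw]
Final: pos=(15.115,-0.195), heading=285, 3 segment(s) drawn

Start position: (0, 0)
Final position: (15.115, -0.195)
Distance = 15.116; >= 1e-6 -> NOT closed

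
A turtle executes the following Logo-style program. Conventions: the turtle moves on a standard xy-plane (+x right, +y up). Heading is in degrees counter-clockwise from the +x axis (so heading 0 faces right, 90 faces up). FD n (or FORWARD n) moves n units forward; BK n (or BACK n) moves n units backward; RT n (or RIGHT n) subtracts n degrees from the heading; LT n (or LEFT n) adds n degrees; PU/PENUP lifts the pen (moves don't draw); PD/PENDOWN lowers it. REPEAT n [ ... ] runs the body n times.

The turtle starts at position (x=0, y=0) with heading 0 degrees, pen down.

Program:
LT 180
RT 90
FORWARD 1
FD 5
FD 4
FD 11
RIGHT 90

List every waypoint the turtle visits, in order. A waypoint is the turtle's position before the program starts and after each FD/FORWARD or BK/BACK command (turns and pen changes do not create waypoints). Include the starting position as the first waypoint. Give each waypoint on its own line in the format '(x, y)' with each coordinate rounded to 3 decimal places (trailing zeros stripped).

Answer: (0, 0)
(0, 1)
(0, 6)
(0, 10)
(0, 21)

Derivation:
Executing turtle program step by step:
Start: pos=(0,0), heading=0, pen down
LT 180: heading 0 -> 180
RT 90: heading 180 -> 90
FD 1: (0,0) -> (0,1) [heading=90, draw]
FD 5: (0,1) -> (0,6) [heading=90, draw]
FD 4: (0,6) -> (0,10) [heading=90, draw]
FD 11: (0,10) -> (0,21) [heading=90, draw]
RT 90: heading 90 -> 0
Final: pos=(0,21), heading=0, 4 segment(s) drawn
Waypoints (5 total):
(0, 0)
(0, 1)
(0, 6)
(0, 10)
(0, 21)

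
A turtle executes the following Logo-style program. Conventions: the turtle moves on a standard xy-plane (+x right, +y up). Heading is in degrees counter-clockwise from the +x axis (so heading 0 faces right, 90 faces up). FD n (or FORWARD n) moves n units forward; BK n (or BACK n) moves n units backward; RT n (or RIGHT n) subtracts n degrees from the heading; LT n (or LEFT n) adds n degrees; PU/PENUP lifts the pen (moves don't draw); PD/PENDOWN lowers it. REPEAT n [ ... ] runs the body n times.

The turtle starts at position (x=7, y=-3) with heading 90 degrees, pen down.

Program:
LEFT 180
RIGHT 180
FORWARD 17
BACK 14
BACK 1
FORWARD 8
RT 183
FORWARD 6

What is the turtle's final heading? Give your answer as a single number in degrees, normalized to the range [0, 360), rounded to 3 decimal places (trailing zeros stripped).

Answer: 267

Derivation:
Executing turtle program step by step:
Start: pos=(7,-3), heading=90, pen down
LT 180: heading 90 -> 270
RT 180: heading 270 -> 90
FD 17: (7,-3) -> (7,14) [heading=90, draw]
BK 14: (7,14) -> (7,0) [heading=90, draw]
BK 1: (7,0) -> (7,-1) [heading=90, draw]
FD 8: (7,-1) -> (7,7) [heading=90, draw]
RT 183: heading 90 -> 267
FD 6: (7,7) -> (6.686,1.008) [heading=267, draw]
Final: pos=(6.686,1.008), heading=267, 5 segment(s) drawn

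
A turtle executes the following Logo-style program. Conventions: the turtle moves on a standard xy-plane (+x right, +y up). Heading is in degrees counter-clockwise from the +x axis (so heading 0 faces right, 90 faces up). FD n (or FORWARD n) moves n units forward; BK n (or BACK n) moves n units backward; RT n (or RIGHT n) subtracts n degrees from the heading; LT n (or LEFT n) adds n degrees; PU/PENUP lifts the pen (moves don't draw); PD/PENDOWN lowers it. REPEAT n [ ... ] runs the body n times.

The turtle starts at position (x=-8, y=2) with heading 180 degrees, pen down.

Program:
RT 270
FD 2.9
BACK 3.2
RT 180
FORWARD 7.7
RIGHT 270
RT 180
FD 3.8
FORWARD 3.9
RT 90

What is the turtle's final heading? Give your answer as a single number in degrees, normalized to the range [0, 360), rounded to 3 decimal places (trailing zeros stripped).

Answer: 270

Derivation:
Executing turtle program step by step:
Start: pos=(-8,2), heading=180, pen down
RT 270: heading 180 -> 270
FD 2.9: (-8,2) -> (-8,-0.9) [heading=270, draw]
BK 3.2: (-8,-0.9) -> (-8,2.3) [heading=270, draw]
RT 180: heading 270 -> 90
FD 7.7: (-8,2.3) -> (-8,10) [heading=90, draw]
RT 270: heading 90 -> 180
RT 180: heading 180 -> 0
FD 3.8: (-8,10) -> (-4.2,10) [heading=0, draw]
FD 3.9: (-4.2,10) -> (-0.3,10) [heading=0, draw]
RT 90: heading 0 -> 270
Final: pos=(-0.3,10), heading=270, 5 segment(s) drawn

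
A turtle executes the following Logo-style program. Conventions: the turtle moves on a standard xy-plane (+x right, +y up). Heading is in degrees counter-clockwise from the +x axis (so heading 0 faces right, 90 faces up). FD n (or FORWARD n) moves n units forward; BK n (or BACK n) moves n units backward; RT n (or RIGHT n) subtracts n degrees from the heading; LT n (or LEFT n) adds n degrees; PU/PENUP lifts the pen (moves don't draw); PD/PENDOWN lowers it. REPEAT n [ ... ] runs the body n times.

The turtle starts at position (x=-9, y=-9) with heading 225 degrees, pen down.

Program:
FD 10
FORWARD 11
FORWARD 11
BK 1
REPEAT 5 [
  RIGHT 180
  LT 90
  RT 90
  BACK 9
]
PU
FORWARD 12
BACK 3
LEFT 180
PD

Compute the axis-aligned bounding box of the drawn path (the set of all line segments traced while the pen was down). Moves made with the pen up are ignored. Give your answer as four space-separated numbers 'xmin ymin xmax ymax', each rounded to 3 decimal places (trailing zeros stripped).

Answer: -37.284 -37.284 -9 -9

Derivation:
Executing turtle program step by step:
Start: pos=(-9,-9), heading=225, pen down
FD 10: (-9,-9) -> (-16.071,-16.071) [heading=225, draw]
FD 11: (-16.071,-16.071) -> (-23.849,-23.849) [heading=225, draw]
FD 11: (-23.849,-23.849) -> (-31.627,-31.627) [heading=225, draw]
BK 1: (-31.627,-31.627) -> (-30.92,-30.92) [heading=225, draw]
REPEAT 5 [
  -- iteration 1/5 --
  RT 180: heading 225 -> 45
  LT 90: heading 45 -> 135
  RT 90: heading 135 -> 45
  BK 9: (-30.92,-30.92) -> (-37.284,-37.284) [heading=45, draw]
  -- iteration 2/5 --
  RT 180: heading 45 -> 225
  LT 90: heading 225 -> 315
  RT 90: heading 315 -> 225
  BK 9: (-37.284,-37.284) -> (-30.92,-30.92) [heading=225, draw]
  -- iteration 3/5 --
  RT 180: heading 225 -> 45
  LT 90: heading 45 -> 135
  RT 90: heading 135 -> 45
  BK 9: (-30.92,-30.92) -> (-37.284,-37.284) [heading=45, draw]
  -- iteration 4/5 --
  RT 180: heading 45 -> 225
  LT 90: heading 225 -> 315
  RT 90: heading 315 -> 225
  BK 9: (-37.284,-37.284) -> (-30.92,-30.92) [heading=225, draw]
  -- iteration 5/5 --
  RT 180: heading 225 -> 45
  LT 90: heading 45 -> 135
  RT 90: heading 135 -> 45
  BK 9: (-30.92,-30.92) -> (-37.284,-37.284) [heading=45, draw]
]
PU: pen up
FD 12: (-37.284,-37.284) -> (-28.799,-28.799) [heading=45, move]
BK 3: (-28.799,-28.799) -> (-30.92,-30.92) [heading=45, move]
LT 180: heading 45 -> 225
PD: pen down
Final: pos=(-30.92,-30.92), heading=225, 9 segment(s) drawn

Segment endpoints: x in {-37.284, -37.284, -31.627, -30.92, -30.92, -23.849, -16.071, -9}, y in {-37.284, -31.627, -30.92, -30.92, -23.849, -16.071, -9}
xmin=-37.284, ymin=-37.284, xmax=-9, ymax=-9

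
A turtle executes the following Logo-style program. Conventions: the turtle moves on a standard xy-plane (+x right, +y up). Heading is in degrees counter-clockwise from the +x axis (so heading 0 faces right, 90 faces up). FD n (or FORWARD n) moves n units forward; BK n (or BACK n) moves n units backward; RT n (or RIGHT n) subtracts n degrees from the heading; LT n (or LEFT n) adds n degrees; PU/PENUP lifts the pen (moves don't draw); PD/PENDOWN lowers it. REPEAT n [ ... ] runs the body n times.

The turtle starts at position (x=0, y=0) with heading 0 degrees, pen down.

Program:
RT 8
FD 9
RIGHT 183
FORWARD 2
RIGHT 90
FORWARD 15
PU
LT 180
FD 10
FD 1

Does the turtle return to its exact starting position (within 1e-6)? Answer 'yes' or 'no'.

Executing turtle program step by step:
Start: pos=(0,0), heading=0, pen down
RT 8: heading 0 -> 352
FD 9: (0,0) -> (8.912,-1.253) [heading=352, draw]
RT 183: heading 352 -> 169
FD 2: (8.912,-1.253) -> (6.949,-0.871) [heading=169, draw]
RT 90: heading 169 -> 79
FD 15: (6.949,-0.871) -> (9.811,13.853) [heading=79, draw]
PU: pen up
LT 180: heading 79 -> 259
FD 10: (9.811,13.853) -> (7.903,4.037) [heading=259, move]
FD 1: (7.903,4.037) -> (7.712,3.056) [heading=259, move]
Final: pos=(7.712,3.056), heading=259, 3 segment(s) drawn

Start position: (0, 0)
Final position: (7.712, 3.056)
Distance = 8.296; >= 1e-6 -> NOT closed

Answer: no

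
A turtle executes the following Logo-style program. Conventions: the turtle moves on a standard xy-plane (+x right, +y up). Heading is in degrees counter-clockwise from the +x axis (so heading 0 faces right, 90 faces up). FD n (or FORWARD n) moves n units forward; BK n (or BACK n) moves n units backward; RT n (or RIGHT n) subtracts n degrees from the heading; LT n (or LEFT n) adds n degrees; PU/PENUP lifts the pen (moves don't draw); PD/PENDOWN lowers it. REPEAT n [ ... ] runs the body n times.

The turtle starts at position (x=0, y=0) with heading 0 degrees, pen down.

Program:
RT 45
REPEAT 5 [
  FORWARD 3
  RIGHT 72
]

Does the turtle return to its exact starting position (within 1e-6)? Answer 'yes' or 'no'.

Executing turtle program step by step:
Start: pos=(0,0), heading=0, pen down
RT 45: heading 0 -> 315
REPEAT 5 [
  -- iteration 1/5 --
  FD 3: (0,0) -> (2.121,-2.121) [heading=315, draw]
  RT 72: heading 315 -> 243
  -- iteration 2/5 --
  FD 3: (2.121,-2.121) -> (0.759,-4.794) [heading=243, draw]
  RT 72: heading 243 -> 171
  -- iteration 3/5 --
  FD 3: (0.759,-4.794) -> (-2.204,-4.325) [heading=171, draw]
  RT 72: heading 171 -> 99
  -- iteration 4/5 --
  FD 3: (-2.204,-4.325) -> (-2.673,-1.362) [heading=99, draw]
  RT 72: heading 99 -> 27
  -- iteration 5/5 --
  FD 3: (-2.673,-1.362) -> (0,0) [heading=27, draw]
  RT 72: heading 27 -> 315
]
Final: pos=(0,0), heading=315, 5 segment(s) drawn

Start position: (0, 0)
Final position: (0, 0)
Distance = 0; < 1e-6 -> CLOSED

Answer: yes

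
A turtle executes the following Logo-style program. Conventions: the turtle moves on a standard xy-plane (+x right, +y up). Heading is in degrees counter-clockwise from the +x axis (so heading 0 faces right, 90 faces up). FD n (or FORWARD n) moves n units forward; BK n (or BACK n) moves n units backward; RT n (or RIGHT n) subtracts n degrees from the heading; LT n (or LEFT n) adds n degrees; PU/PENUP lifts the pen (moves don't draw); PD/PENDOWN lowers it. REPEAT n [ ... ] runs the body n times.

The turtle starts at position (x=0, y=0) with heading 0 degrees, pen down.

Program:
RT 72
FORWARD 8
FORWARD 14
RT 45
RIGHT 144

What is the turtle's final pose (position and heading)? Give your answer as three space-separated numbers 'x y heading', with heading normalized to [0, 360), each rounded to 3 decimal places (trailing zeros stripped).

Executing turtle program step by step:
Start: pos=(0,0), heading=0, pen down
RT 72: heading 0 -> 288
FD 8: (0,0) -> (2.472,-7.608) [heading=288, draw]
FD 14: (2.472,-7.608) -> (6.798,-20.923) [heading=288, draw]
RT 45: heading 288 -> 243
RT 144: heading 243 -> 99
Final: pos=(6.798,-20.923), heading=99, 2 segment(s) drawn

Answer: 6.798 -20.923 99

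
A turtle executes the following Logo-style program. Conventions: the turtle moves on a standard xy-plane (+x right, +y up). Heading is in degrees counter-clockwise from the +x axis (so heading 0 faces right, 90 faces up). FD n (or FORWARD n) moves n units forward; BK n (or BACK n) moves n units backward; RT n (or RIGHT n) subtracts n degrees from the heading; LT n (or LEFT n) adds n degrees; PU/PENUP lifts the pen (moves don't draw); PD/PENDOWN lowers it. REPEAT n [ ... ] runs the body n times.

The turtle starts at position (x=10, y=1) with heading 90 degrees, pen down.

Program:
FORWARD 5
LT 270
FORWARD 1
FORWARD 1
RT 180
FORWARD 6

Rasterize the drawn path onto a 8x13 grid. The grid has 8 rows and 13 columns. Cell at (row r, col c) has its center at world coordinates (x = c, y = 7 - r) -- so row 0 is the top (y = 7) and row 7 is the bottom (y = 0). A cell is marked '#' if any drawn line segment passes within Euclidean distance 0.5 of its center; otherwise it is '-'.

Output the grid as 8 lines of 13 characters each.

Segment 0: (10,1) -> (10,6)
Segment 1: (10,6) -> (11,6)
Segment 2: (11,6) -> (12,6)
Segment 3: (12,6) -> (6,6)

Answer: -------------
------#######
----------#--
----------#--
----------#--
----------#--
----------#--
-------------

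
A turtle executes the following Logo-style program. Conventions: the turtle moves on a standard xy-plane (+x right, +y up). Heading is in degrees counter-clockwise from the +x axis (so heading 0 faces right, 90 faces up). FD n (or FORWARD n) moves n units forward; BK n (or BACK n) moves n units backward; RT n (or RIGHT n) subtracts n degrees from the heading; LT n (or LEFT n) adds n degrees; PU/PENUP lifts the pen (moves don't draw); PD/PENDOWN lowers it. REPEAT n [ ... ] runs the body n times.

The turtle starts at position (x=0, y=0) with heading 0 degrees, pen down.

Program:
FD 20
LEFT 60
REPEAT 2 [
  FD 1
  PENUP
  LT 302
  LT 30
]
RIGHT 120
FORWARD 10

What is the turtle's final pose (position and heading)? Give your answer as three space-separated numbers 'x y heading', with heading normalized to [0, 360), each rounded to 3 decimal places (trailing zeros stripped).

Answer: 16.964 -7.592 244

Derivation:
Executing turtle program step by step:
Start: pos=(0,0), heading=0, pen down
FD 20: (0,0) -> (20,0) [heading=0, draw]
LT 60: heading 0 -> 60
REPEAT 2 [
  -- iteration 1/2 --
  FD 1: (20,0) -> (20.5,0.866) [heading=60, draw]
  PU: pen up
  LT 302: heading 60 -> 2
  LT 30: heading 2 -> 32
  -- iteration 2/2 --
  FD 1: (20.5,0.866) -> (21.348,1.396) [heading=32, move]
  PU: pen up
  LT 302: heading 32 -> 334
  LT 30: heading 334 -> 4
]
RT 120: heading 4 -> 244
FD 10: (21.348,1.396) -> (16.964,-7.592) [heading=244, move]
Final: pos=(16.964,-7.592), heading=244, 2 segment(s) drawn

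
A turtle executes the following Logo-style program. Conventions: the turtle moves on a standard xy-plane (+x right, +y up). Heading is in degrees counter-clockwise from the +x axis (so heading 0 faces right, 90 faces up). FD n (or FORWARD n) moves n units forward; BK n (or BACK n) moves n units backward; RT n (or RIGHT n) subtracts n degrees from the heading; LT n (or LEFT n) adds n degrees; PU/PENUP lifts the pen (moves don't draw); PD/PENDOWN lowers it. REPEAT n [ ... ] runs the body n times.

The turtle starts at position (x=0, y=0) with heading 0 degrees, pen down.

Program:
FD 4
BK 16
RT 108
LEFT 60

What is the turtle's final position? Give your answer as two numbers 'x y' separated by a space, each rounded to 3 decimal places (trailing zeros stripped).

Answer: -12 0

Derivation:
Executing turtle program step by step:
Start: pos=(0,0), heading=0, pen down
FD 4: (0,0) -> (4,0) [heading=0, draw]
BK 16: (4,0) -> (-12,0) [heading=0, draw]
RT 108: heading 0 -> 252
LT 60: heading 252 -> 312
Final: pos=(-12,0), heading=312, 2 segment(s) drawn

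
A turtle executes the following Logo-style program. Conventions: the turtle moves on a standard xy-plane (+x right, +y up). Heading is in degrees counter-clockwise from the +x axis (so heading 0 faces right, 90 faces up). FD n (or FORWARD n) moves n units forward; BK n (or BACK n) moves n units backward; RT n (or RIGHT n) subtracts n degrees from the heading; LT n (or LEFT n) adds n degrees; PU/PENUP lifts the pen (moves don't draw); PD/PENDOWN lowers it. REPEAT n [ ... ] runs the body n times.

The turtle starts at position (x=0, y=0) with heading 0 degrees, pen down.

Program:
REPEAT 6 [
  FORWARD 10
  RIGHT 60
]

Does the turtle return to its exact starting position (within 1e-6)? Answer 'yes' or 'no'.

Answer: yes

Derivation:
Executing turtle program step by step:
Start: pos=(0,0), heading=0, pen down
REPEAT 6 [
  -- iteration 1/6 --
  FD 10: (0,0) -> (10,0) [heading=0, draw]
  RT 60: heading 0 -> 300
  -- iteration 2/6 --
  FD 10: (10,0) -> (15,-8.66) [heading=300, draw]
  RT 60: heading 300 -> 240
  -- iteration 3/6 --
  FD 10: (15,-8.66) -> (10,-17.321) [heading=240, draw]
  RT 60: heading 240 -> 180
  -- iteration 4/6 --
  FD 10: (10,-17.321) -> (0,-17.321) [heading=180, draw]
  RT 60: heading 180 -> 120
  -- iteration 5/6 --
  FD 10: (0,-17.321) -> (-5,-8.66) [heading=120, draw]
  RT 60: heading 120 -> 60
  -- iteration 6/6 --
  FD 10: (-5,-8.66) -> (0,0) [heading=60, draw]
  RT 60: heading 60 -> 0
]
Final: pos=(0,0), heading=0, 6 segment(s) drawn

Start position: (0, 0)
Final position: (0, 0)
Distance = 0; < 1e-6 -> CLOSED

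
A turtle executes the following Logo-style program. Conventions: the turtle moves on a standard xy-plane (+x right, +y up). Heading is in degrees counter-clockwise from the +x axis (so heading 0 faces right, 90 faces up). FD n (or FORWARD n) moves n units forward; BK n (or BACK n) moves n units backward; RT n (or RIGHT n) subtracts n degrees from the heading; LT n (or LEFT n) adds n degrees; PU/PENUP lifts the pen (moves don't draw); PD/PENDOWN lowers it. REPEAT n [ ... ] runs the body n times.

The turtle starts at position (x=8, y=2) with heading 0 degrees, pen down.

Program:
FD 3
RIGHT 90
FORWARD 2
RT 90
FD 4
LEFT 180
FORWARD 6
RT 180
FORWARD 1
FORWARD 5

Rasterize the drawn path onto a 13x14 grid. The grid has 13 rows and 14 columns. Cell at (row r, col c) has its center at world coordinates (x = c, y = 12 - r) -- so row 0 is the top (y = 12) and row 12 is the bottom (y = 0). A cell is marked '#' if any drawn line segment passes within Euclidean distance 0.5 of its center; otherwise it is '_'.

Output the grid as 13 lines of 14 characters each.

Segment 0: (8,2) -> (11,2)
Segment 1: (11,2) -> (11,0)
Segment 2: (11,0) -> (7,-0)
Segment 3: (7,-0) -> (13,-0)
Segment 4: (13,-0) -> (12,-0)
Segment 5: (12,-0) -> (7,-0)

Answer: ______________
______________
______________
______________
______________
______________
______________
______________
______________
______________
________####__
___________#__
_______#######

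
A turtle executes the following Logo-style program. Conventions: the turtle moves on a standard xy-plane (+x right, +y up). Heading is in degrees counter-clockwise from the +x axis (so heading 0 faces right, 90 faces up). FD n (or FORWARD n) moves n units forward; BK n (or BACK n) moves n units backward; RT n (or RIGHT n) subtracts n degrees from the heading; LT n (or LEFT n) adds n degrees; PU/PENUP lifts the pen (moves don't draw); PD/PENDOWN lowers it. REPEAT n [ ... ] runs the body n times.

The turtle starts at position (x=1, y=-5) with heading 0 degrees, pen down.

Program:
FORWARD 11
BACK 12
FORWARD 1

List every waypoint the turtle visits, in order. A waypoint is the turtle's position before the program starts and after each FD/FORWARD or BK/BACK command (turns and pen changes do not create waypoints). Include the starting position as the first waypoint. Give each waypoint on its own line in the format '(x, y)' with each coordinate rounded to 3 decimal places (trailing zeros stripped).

Answer: (1, -5)
(12, -5)
(0, -5)
(1, -5)

Derivation:
Executing turtle program step by step:
Start: pos=(1,-5), heading=0, pen down
FD 11: (1,-5) -> (12,-5) [heading=0, draw]
BK 12: (12,-5) -> (0,-5) [heading=0, draw]
FD 1: (0,-5) -> (1,-5) [heading=0, draw]
Final: pos=(1,-5), heading=0, 3 segment(s) drawn
Waypoints (4 total):
(1, -5)
(12, -5)
(0, -5)
(1, -5)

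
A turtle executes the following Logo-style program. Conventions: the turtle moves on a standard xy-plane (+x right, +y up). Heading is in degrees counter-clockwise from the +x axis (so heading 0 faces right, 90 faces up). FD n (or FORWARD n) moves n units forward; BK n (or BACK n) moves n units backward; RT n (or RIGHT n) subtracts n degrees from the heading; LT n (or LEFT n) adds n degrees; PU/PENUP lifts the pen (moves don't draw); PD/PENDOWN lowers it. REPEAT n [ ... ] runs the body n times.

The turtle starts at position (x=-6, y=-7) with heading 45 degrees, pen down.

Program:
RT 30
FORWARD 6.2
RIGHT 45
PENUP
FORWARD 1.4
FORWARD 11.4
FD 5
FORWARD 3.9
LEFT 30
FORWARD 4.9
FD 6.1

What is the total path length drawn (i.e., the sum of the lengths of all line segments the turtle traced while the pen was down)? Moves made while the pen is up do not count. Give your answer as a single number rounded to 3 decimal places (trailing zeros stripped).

Executing turtle program step by step:
Start: pos=(-6,-7), heading=45, pen down
RT 30: heading 45 -> 15
FD 6.2: (-6,-7) -> (-0.011,-5.395) [heading=15, draw]
RT 45: heading 15 -> 330
PU: pen up
FD 1.4: (-0.011,-5.395) -> (1.201,-6.095) [heading=330, move]
FD 11.4: (1.201,-6.095) -> (11.074,-11.795) [heading=330, move]
FD 5: (11.074,-11.795) -> (15.404,-14.295) [heading=330, move]
FD 3.9: (15.404,-14.295) -> (18.781,-16.245) [heading=330, move]
LT 30: heading 330 -> 0
FD 4.9: (18.781,-16.245) -> (23.681,-16.245) [heading=0, move]
FD 6.1: (23.681,-16.245) -> (29.781,-16.245) [heading=0, move]
Final: pos=(29.781,-16.245), heading=0, 1 segment(s) drawn

Segment lengths:
  seg 1: (-6,-7) -> (-0.011,-5.395), length = 6.2
Total = 6.2

Answer: 6.2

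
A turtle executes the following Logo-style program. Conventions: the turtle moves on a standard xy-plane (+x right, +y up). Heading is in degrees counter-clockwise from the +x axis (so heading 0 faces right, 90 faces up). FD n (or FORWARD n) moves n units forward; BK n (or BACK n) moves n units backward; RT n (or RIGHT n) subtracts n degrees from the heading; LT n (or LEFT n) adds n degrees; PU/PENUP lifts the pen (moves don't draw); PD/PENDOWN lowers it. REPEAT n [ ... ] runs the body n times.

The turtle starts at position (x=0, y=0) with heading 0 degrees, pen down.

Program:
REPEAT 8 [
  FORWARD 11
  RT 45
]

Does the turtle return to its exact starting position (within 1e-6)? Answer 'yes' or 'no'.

Answer: yes

Derivation:
Executing turtle program step by step:
Start: pos=(0,0), heading=0, pen down
REPEAT 8 [
  -- iteration 1/8 --
  FD 11: (0,0) -> (11,0) [heading=0, draw]
  RT 45: heading 0 -> 315
  -- iteration 2/8 --
  FD 11: (11,0) -> (18.778,-7.778) [heading=315, draw]
  RT 45: heading 315 -> 270
  -- iteration 3/8 --
  FD 11: (18.778,-7.778) -> (18.778,-18.778) [heading=270, draw]
  RT 45: heading 270 -> 225
  -- iteration 4/8 --
  FD 11: (18.778,-18.778) -> (11,-26.556) [heading=225, draw]
  RT 45: heading 225 -> 180
  -- iteration 5/8 --
  FD 11: (11,-26.556) -> (0,-26.556) [heading=180, draw]
  RT 45: heading 180 -> 135
  -- iteration 6/8 --
  FD 11: (0,-26.556) -> (-7.778,-18.778) [heading=135, draw]
  RT 45: heading 135 -> 90
  -- iteration 7/8 --
  FD 11: (-7.778,-18.778) -> (-7.778,-7.778) [heading=90, draw]
  RT 45: heading 90 -> 45
  -- iteration 8/8 --
  FD 11: (-7.778,-7.778) -> (0,0) [heading=45, draw]
  RT 45: heading 45 -> 0
]
Final: pos=(0,0), heading=0, 8 segment(s) drawn

Start position: (0, 0)
Final position: (0, 0)
Distance = 0; < 1e-6 -> CLOSED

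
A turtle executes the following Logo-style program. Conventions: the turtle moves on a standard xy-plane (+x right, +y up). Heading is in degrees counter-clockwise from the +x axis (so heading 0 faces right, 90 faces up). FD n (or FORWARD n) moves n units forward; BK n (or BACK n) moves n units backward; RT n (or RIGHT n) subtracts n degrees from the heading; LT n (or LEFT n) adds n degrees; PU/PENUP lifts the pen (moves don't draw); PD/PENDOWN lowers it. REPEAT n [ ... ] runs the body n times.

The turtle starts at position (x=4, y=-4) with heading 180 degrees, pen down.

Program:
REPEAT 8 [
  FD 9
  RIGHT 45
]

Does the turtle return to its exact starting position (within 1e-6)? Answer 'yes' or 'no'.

Executing turtle program step by step:
Start: pos=(4,-4), heading=180, pen down
REPEAT 8 [
  -- iteration 1/8 --
  FD 9: (4,-4) -> (-5,-4) [heading=180, draw]
  RT 45: heading 180 -> 135
  -- iteration 2/8 --
  FD 9: (-5,-4) -> (-11.364,2.364) [heading=135, draw]
  RT 45: heading 135 -> 90
  -- iteration 3/8 --
  FD 9: (-11.364,2.364) -> (-11.364,11.364) [heading=90, draw]
  RT 45: heading 90 -> 45
  -- iteration 4/8 --
  FD 9: (-11.364,11.364) -> (-5,17.728) [heading=45, draw]
  RT 45: heading 45 -> 0
  -- iteration 5/8 --
  FD 9: (-5,17.728) -> (4,17.728) [heading=0, draw]
  RT 45: heading 0 -> 315
  -- iteration 6/8 --
  FD 9: (4,17.728) -> (10.364,11.364) [heading=315, draw]
  RT 45: heading 315 -> 270
  -- iteration 7/8 --
  FD 9: (10.364,11.364) -> (10.364,2.364) [heading=270, draw]
  RT 45: heading 270 -> 225
  -- iteration 8/8 --
  FD 9: (10.364,2.364) -> (4,-4) [heading=225, draw]
  RT 45: heading 225 -> 180
]
Final: pos=(4,-4), heading=180, 8 segment(s) drawn

Start position: (4, -4)
Final position: (4, -4)
Distance = 0; < 1e-6 -> CLOSED

Answer: yes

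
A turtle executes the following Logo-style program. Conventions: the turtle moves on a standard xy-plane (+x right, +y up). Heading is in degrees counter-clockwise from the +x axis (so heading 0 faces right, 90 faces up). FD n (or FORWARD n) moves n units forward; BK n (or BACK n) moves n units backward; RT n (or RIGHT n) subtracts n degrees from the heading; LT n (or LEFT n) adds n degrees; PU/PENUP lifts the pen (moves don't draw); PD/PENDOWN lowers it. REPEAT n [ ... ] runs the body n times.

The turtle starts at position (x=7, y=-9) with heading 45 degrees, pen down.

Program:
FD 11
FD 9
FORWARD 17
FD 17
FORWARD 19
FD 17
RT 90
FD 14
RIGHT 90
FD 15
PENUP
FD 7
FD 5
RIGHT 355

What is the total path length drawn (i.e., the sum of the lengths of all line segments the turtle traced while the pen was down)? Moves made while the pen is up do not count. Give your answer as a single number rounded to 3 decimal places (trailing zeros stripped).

Executing turtle program step by step:
Start: pos=(7,-9), heading=45, pen down
FD 11: (7,-9) -> (14.778,-1.222) [heading=45, draw]
FD 9: (14.778,-1.222) -> (21.142,5.142) [heading=45, draw]
FD 17: (21.142,5.142) -> (33.163,17.163) [heading=45, draw]
FD 17: (33.163,17.163) -> (45.184,29.184) [heading=45, draw]
FD 19: (45.184,29.184) -> (58.619,42.619) [heading=45, draw]
FD 17: (58.619,42.619) -> (70.64,54.64) [heading=45, draw]
RT 90: heading 45 -> 315
FD 14: (70.64,54.64) -> (80.539,44.74) [heading=315, draw]
RT 90: heading 315 -> 225
FD 15: (80.539,44.74) -> (69.933,34.134) [heading=225, draw]
PU: pen up
FD 7: (69.933,34.134) -> (64.983,29.184) [heading=225, move]
FD 5: (64.983,29.184) -> (61.447,25.648) [heading=225, move]
RT 355: heading 225 -> 230
Final: pos=(61.447,25.648), heading=230, 8 segment(s) drawn

Segment lengths:
  seg 1: (7,-9) -> (14.778,-1.222), length = 11
  seg 2: (14.778,-1.222) -> (21.142,5.142), length = 9
  seg 3: (21.142,5.142) -> (33.163,17.163), length = 17
  seg 4: (33.163,17.163) -> (45.184,29.184), length = 17
  seg 5: (45.184,29.184) -> (58.619,42.619), length = 19
  seg 6: (58.619,42.619) -> (70.64,54.64), length = 17
  seg 7: (70.64,54.64) -> (80.539,44.74), length = 14
  seg 8: (80.539,44.74) -> (69.933,34.134), length = 15
Total = 119

Answer: 119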